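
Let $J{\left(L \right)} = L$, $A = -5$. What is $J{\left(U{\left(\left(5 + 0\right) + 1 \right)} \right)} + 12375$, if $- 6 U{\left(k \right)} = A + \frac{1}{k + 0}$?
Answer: $\frac{445529}{36} \approx 12376.0$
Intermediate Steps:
$U{\left(k \right)} = \frac{5}{6} - \frac{1}{6 k}$ ($U{\left(k \right)} = - \frac{-5 + \frac{1}{k + 0}}{6} = - \frac{-5 + \frac{1}{k}}{6} = \frac{5}{6} - \frac{1}{6 k}$)
$J{\left(U{\left(\left(5 + 0\right) + 1 \right)} \right)} + 12375 = \frac{-1 + 5 \left(\left(5 + 0\right) + 1\right)}{6 \left(\left(5 + 0\right) + 1\right)} + 12375 = \frac{-1 + 5 \left(5 + 1\right)}{6 \left(5 + 1\right)} + 12375 = \frac{-1 + 5 \cdot 6}{6 \cdot 6} + 12375 = \frac{1}{6} \cdot \frac{1}{6} \left(-1 + 30\right) + 12375 = \frac{1}{6} \cdot \frac{1}{6} \cdot 29 + 12375 = \frac{29}{36} + 12375 = \frac{445529}{36}$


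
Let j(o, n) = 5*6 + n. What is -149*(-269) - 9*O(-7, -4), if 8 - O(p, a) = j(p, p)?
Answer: 40216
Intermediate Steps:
j(o, n) = 30 + n
O(p, a) = -22 - p (O(p, a) = 8 - (30 + p) = 8 + (-30 - p) = -22 - p)
-149*(-269) - 9*O(-7, -4) = -149*(-269) - 9*(-22 - 1*(-7)) = 40081 - 9*(-22 + 7) = 40081 - 9*(-15) = 40081 + 135 = 40216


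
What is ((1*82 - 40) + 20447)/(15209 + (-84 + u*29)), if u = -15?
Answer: 20489/14690 ≈ 1.3948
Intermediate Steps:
((1*82 - 40) + 20447)/(15209 + (-84 + u*29)) = ((1*82 - 40) + 20447)/(15209 + (-84 - 15*29)) = ((82 - 40) + 20447)/(15209 + (-84 - 435)) = (42 + 20447)/(15209 - 519) = 20489/14690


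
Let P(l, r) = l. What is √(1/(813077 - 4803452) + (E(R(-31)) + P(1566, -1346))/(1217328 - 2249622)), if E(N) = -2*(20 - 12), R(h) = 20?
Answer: 2*I*√786484179264579965/45769335225 ≈ 0.038753*I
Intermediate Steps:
E(N) = -16 (E(N) = -2*8 = -16)
√(1/(813077 - 4803452) + (E(R(-31)) + P(1566, -1346))/(1217328 - 2249622)) = √(1/(813077 - 4803452) + (-16 + 1566)/(1217328 - 2249622)) = √(1/(-3990375) + 1550/(-1032294)) = √(-1/3990375 + 1550*(-1/1032294)) = √(-1/3990375 - 775/516147) = √(-1031018924/686540028375) = 2*I*√786484179264579965/45769335225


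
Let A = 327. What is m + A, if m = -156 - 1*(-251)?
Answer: 422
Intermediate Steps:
m = 95 (m = -156 + 251 = 95)
m + A = 95 + 327 = 422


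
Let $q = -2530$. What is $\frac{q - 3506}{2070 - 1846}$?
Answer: $- \frac{1509}{56} \approx -26.946$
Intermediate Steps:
$\frac{q - 3506}{2070 - 1846} = \frac{-2530 - 3506}{2070 - 1846} = - \frac{6036}{224} = \left(-6036\right) \frac{1}{224} = - \frac{1509}{56}$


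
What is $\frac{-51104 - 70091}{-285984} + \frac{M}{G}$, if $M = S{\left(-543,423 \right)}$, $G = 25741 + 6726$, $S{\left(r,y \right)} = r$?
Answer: $\frac{3779548753}{9285042528} \approx 0.40706$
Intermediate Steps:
$G = 32467$
$M = -543$
$\frac{-51104 - 70091}{-285984} + \frac{M}{G} = \frac{-51104 - 70091}{-285984} - \frac{543}{32467} = \left(-51104 - 70091\right) \left(- \frac{1}{285984}\right) - \frac{543}{32467} = \left(-121195\right) \left(- \frac{1}{285984}\right) - \frac{543}{32467} = \frac{121195}{285984} - \frac{543}{32467} = \frac{3779548753}{9285042528}$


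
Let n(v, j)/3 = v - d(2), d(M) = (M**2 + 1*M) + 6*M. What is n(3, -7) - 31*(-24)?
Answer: 699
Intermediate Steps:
d(M) = M**2 + 7*M (d(M) = (M**2 + M) + 6*M = (M + M**2) + 6*M = M**2 + 7*M)
n(v, j) = -54 + 3*v (n(v, j) = 3*(v - 2*(7 + 2)) = 3*(v - 2*9) = 3*(v - 1*18) = 3*(v - 18) = 3*(-18 + v) = -54 + 3*v)
n(3, -7) - 31*(-24) = (-54 + 3*3) - 31*(-24) = (-54 + 9) + 744 = -45 + 744 = 699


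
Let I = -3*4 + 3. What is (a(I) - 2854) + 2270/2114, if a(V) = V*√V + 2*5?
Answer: -3004973/1057 - 27*I ≈ -2842.9 - 27.0*I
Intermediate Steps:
I = -9 (I = -12 + 3 = -9)
a(V) = 10 + V^(3/2) (a(V) = V^(3/2) + 10 = 10 + V^(3/2))
(a(I) - 2854) + 2270/2114 = ((10 + (-9)^(3/2)) - 2854) + 2270/2114 = ((10 - 27*I) - 2854) + 2270*(1/2114) = (-2844 - 27*I) + 1135/1057 = -3004973/1057 - 27*I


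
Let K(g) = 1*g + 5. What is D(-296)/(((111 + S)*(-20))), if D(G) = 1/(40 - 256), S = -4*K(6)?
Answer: 1/289440 ≈ 3.4549e-6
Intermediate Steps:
K(g) = 5 + g (K(g) = g + 5 = 5 + g)
S = -44 (S = -4*(5 + 6) = -4*11 = -44)
D(G) = -1/216 (D(G) = 1/(-216) = -1/216)
D(-296)/(((111 + S)*(-20))) = -(-1/(20*(111 - 44)))/216 = -1/(216*(67*(-20))) = -1/216/(-1340) = -1/216*(-1/1340) = 1/289440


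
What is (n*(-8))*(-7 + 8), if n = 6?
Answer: -48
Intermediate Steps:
(n*(-8))*(-7 + 8) = (6*(-8))*(-7 + 8) = -48*1 = -48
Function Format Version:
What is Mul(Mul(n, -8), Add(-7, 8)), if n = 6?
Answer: -48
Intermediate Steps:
Mul(Mul(n, -8), Add(-7, 8)) = Mul(Mul(6, -8), Add(-7, 8)) = Mul(-48, 1) = -48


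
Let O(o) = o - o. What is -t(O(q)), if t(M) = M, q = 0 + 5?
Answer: 0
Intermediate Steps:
q = 5
O(o) = 0
-t(O(q)) = -1*0 = 0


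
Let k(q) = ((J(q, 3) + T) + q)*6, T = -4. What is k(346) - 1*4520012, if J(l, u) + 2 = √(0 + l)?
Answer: -4517972 + 6*√346 ≈ -4.5179e+6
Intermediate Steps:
J(l, u) = -2 + √l (J(l, u) = -2 + √(0 + l) = -2 + √l)
k(q) = -36 + 6*q + 6*√q (k(q) = (((-2 + √q) - 4) + q)*6 = ((-6 + √q) + q)*6 = (-6 + q + √q)*6 = -36 + 6*q + 6*√q)
k(346) - 1*4520012 = (-36 + 6*346 + 6*√346) - 1*4520012 = (-36 + 2076 + 6*√346) - 4520012 = (2040 + 6*√346) - 4520012 = -4517972 + 6*√346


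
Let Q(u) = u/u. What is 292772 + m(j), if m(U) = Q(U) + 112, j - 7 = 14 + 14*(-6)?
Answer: 292885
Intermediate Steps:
j = -63 (j = 7 + (14 + 14*(-6)) = 7 + (14 - 84) = 7 - 70 = -63)
Q(u) = 1
m(U) = 113 (m(U) = 1 + 112 = 113)
292772 + m(j) = 292772 + 113 = 292885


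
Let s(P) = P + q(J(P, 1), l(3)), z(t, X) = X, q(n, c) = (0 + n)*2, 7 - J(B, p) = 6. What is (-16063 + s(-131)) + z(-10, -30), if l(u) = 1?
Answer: -16222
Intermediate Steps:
J(B, p) = 1 (J(B, p) = 7 - 1*6 = 7 - 6 = 1)
q(n, c) = 2*n (q(n, c) = n*2 = 2*n)
s(P) = 2 + P (s(P) = P + 2*1 = P + 2 = 2 + P)
(-16063 + s(-131)) + z(-10, -30) = (-16063 + (2 - 131)) - 30 = (-16063 - 129) - 30 = -16192 - 30 = -16222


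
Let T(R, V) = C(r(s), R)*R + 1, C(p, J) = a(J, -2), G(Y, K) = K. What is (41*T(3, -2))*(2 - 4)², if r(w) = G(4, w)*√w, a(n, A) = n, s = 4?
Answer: 1640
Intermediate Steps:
r(w) = w^(3/2) (r(w) = w*√w = w^(3/2))
C(p, J) = J
T(R, V) = 1 + R² (T(R, V) = R*R + 1 = R² + 1 = 1 + R²)
(41*T(3, -2))*(2 - 4)² = (41*(1 + 3²))*(2 - 4)² = (41*(1 + 9))*(-2)² = (41*10)*4 = 410*4 = 1640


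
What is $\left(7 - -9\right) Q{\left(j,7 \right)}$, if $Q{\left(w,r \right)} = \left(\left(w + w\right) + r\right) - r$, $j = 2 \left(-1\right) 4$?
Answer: $-256$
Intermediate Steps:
$j = -8$ ($j = \left(-2\right) 4 = -8$)
$Q{\left(w,r \right)} = 2 w$ ($Q{\left(w,r \right)} = \left(2 w + r\right) - r = \left(r + 2 w\right) - r = 2 w$)
$\left(7 - -9\right) Q{\left(j,7 \right)} = \left(7 - -9\right) 2 \left(-8\right) = \left(7 + 9\right) \left(-16\right) = 16 \left(-16\right) = -256$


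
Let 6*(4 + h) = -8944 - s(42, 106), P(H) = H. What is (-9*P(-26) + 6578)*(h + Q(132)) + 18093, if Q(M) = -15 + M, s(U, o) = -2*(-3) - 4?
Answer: -9368843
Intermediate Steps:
s(U, o) = 2 (s(U, o) = 6 - 4 = 2)
h = -1495 (h = -4 + (-8944 - 1*2)/6 = -4 + (-8944 - 2)/6 = -4 + (⅙)*(-8946) = -4 - 1491 = -1495)
(-9*P(-26) + 6578)*(h + Q(132)) + 18093 = (-9*(-26) + 6578)*(-1495 + (-15 + 132)) + 18093 = (234 + 6578)*(-1495 + 117) + 18093 = 6812*(-1378) + 18093 = -9386936 + 18093 = -9368843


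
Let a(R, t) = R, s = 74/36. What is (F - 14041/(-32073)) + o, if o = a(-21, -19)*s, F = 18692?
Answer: 398758715/21382 ≈ 18649.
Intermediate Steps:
s = 37/18 (s = 74*(1/36) = 37/18 ≈ 2.0556)
o = -259/6 (o = -21*37/18 = -259/6 ≈ -43.167)
(F - 14041/(-32073)) + o = (18692 - 14041/(-32073)) - 259/6 = (18692 - 14041*(-1/32073)) - 259/6 = (18692 + 14041/32073) - 259/6 = 599522557/32073 - 259/6 = 398758715/21382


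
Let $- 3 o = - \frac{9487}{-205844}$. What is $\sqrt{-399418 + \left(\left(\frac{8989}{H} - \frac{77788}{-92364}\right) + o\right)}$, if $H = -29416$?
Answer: $\frac{3 i \sqrt{1506229726713911365187969815974}}{5825769922436} \approx 632.0 i$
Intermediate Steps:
$o = - \frac{9487}{617532}$ ($o = - \frac{\left(-9487\right) \frac{1}{-205844}}{3} = - \frac{\left(-9487\right) \left(- \frac{1}{205844}\right)}{3} = \left(- \frac{1}{3}\right) \frac{9487}{205844} = - \frac{9487}{617532} \approx -0.015363$)
$\sqrt{-399418 + \left(\left(\frac{8989}{H} - \frac{77788}{-92364}\right) + o\right)} = \sqrt{-399418 + \left(\left(\frac{8989}{-29416} - \frac{77788}{-92364}\right) - \frac{9487}{617532}\right)} = \sqrt{-399418 + \left(\left(8989 \left(- \frac{1}{29416}\right) - - \frac{19447}{23091}\right) - \frac{9487}{617532}\right)} = \sqrt{-399418 + \left(\left(- \frac{8989}{29416} + \frac{19447}{23091}\right) - \frac{9487}{617532}\right)} = \sqrt{-399418 + \left(\frac{364487953}{679244856} - \frac{9487}{617532}\right)} = \sqrt{-399418 + \frac{6073304962309}{11651539844872}} = \sqrt{- \frac{4653828668454122187}{11651539844872}} = \frac{3 i \sqrt{1506229726713911365187969815974}}{5825769922436}$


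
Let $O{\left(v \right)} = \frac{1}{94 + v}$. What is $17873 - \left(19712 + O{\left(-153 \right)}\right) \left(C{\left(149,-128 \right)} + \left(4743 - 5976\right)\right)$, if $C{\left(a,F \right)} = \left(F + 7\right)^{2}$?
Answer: $- \frac{15592543349}{59} \approx -2.6428 \cdot 10^{8}$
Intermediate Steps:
$C{\left(a,F \right)} = \left(7 + F\right)^{2}$
$17873 - \left(19712 + O{\left(-153 \right)}\right) \left(C{\left(149,-128 \right)} + \left(4743 - 5976\right)\right) = 17873 - \left(19712 + \frac{1}{94 - 153}\right) \left(\left(7 - 128\right)^{2} + \left(4743 - 5976\right)\right) = 17873 - \left(19712 + \frac{1}{-59}\right) \left(\left(-121\right)^{2} + \left(4743 - 5976\right)\right) = 17873 - \left(19712 - \frac{1}{59}\right) \left(14641 - 1233\right) = 17873 - \frac{1163007}{59} \cdot 13408 = 17873 - \frac{15593597856}{59} = - \frac{15592543349}{59}$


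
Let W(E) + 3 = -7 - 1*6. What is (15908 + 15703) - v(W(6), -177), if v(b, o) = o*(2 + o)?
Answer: 636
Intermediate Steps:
W(E) = -16 (W(E) = -3 + (-7 - 1*6) = -3 + (-7 - 6) = -3 - 13 = -16)
(15908 + 15703) - v(W(6), -177) = (15908 + 15703) - (-177)*(2 - 177) = 31611 - (-177)*(-175) = 31611 - 1*30975 = 31611 - 30975 = 636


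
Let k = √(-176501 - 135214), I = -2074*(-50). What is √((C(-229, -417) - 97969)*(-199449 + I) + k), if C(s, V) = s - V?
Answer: √(9362432969 + 3*I*√34635) ≈ 96760.0 + 0.e-3*I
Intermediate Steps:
I = 103700
k = 3*I*√34635 (k = √(-311715) = 3*I*√34635 ≈ 558.31*I)
√((C(-229, -417) - 97969)*(-199449 + I) + k) = √(((-229 - 1*(-417)) - 97969)*(-199449 + 103700) + 3*I*√34635) = √(((-229 + 417) - 97969)*(-95749) + 3*I*√34635) = √((188 - 97969)*(-95749) + 3*I*√34635) = √(-97781*(-95749) + 3*I*√34635) = √(9362432969 + 3*I*√34635)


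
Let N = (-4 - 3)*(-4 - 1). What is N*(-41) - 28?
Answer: -1463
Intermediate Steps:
N = 35 (N = -7*(-5) = 35)
N*(-41) - 28 = 35*(-41) - 28 = -1435 - 28 = -1463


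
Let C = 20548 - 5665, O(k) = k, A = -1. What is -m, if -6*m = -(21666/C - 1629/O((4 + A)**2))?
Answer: 890719/29766 ≈ 29.924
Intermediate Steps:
C = 14883
m = -890719/29766 (m = -(-1)*(21666/14883 - 1629/(4 - 1)**2)/6 = -(-1)*(21666*(1/14883) - 1629/(3**2))/6 = -(-1)*(7222/4961 - 1629/9)/6 = -(-1)*(7222/4961 - 1629*1/9)/6 = -(-1)*(7222/4961 - 181)/6 = -(-1)*(-890719)/(6*4961) = -1/6*890719/4961 = -890719/29766 ≈ -29.924)
-m = -1*(-890719/29766) = 890719/29766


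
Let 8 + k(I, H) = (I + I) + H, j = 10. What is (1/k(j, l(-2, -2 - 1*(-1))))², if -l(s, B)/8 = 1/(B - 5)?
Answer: 9/1600 ≈ 0.0056250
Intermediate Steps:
l(s, B) = -8/(-5 + B) (l(s, B) = -8/(B - 5) = -8/(-5 + B))
k(I, H) = -8 + H + 2*I (k(I, H) = -8 + ((I + I) + H) = -8 + (2*I + H) = -8 + (H + 2*I) = -8 + H + 2*I)
(1/k(j, l(-2, -2 - 1*(-1))))² = (1/(-8 - 8/(-5 + (-2 - 1*(-1))) + 2*10))² = (1/(-8 - 8/(-5 + (-2 + 1)) + 20))² = (1/(-8 - 8/(-5 - 1) + 20))² = (1/(-8 - 8/(-6) + 20))² = (1/(-8 - 8*(-⅙) + 20))² = (1/(-8 + 4/3 + 20))² = (1/(40/3))² = (3/40)² = 9/1600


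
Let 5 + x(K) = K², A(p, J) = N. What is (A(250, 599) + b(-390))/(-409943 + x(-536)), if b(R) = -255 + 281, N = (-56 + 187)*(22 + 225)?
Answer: -32383/122652 ≈ -0.26402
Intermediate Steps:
N = 32357 (N = 131*247 = 32357)
A(p, J) = 32357
x(K) = -5 + K²
b(R) = 26
(A(250, 599) + b(-390))/(-409943 + x(-536)) = (32357 + 26)/(-409943 + (-5 + (-536)²)) = 32383/(-409943 + (-5 + 287296)) = 32383/(-409943 + 287291) = 32383/(-122652) = 32383*(-1/122652) = -32383/122652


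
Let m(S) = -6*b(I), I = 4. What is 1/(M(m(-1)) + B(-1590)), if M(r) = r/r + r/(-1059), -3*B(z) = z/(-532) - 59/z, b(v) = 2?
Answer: 111973365/304777 ≈ 367.39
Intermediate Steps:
B(z) = z/1596 + 59/(3*z) (B(z) = -(z/(-532) - 59/z)/3 = -(z*(-1/532) - 59/z)/3 = -(-z/532 - 59/z)/3 = -(-59/z - z/532)/3 = z/1596 + 59/(3*z))
m(S) = -12 (m(S) = -6*2 = -12)
M(r) = 1 - r/1059 (M(r) = 1 + r*(-1/1059) = 1 - r/1059)
1/(M(m(-1)) + B(-1590)) = 1/((1 - 1/1059*(-12)) + (1/1596)*(31388 + (-1590)²)/(-1590)) = 1/((1 + 4/353) + (1/1596)*(-1/1590)*(31388 + 2528100)) = 1/(357/353 + (1/1596)*(-1/1590)*2559488) = 1/(357/353 - 319936/317205) = 1/(304777/111973365) = 111973365/304777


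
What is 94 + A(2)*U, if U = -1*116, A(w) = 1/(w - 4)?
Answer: 152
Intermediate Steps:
A(w) = 1/(-4 + w)
U = -116
94 + A(2)*U = 94 - 116/(-4 + 2) = 94 - 116/(-2) = 94 - ½*(-116) = 94 + 58 = 152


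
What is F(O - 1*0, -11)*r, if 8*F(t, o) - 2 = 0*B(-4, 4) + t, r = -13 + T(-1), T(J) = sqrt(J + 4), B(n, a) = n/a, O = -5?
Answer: 39/8 - 3*sqrt(3)/8 ≈ 4.2255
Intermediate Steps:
T(J) = sqrt(4 + J)
r = -13 + sqrt(3) (r = -13 + sqrt(4 - 1) = -13 + sqrt(3) ≈ -11.268)
F(t, o) = 1/4 + t/8 (F(t, o) = 1/4 + (0*(-4/4) + t)/8 = 1/4 + (0*(-4*1/4) + t)/8 = 1/4 + (0*(-1) + t)/8 = 1/4 + (0 + t)/8 = 1/4 + t/8)
F(O - 1*0, -11)*r = (1/4 + (-5 - 1*0)/8)*(-13 + sqrt(3)) = (1/4 + (-5 + 0)/8)*(-13 + sqrt(3)) = (1/4 + (1/8)*(-5))*(-13 + sqrt(3)) = (1/4 - 5/8)*(-13 + sqrt(3)) = -3*(-13 + sqrt(3))/8 = 39/8 - 3*sqrt(3)/8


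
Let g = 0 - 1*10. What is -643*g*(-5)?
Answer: -32150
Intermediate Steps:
g = -10 (g = 0 - 10 = -10)
-643*g*(-5) = -(-6430)*(-5) = -643*50 = -32150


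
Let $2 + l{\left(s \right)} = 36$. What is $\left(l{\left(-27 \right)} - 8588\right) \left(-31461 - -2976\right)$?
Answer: $243660690$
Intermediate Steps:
$l{\left(s \right)} = 34$ ($l{\left(s \right)} = -2 + 36 = 34$)
$\left(l{\left(-27 \right)} - 8588\right) \left(-31461 - -2976\right) = \left(34 - 8588\right) \left(-31461 - -2976\right) = - 8554 \left(-31461 + 2976\right) = \left(-8554\right) \left(-28485\right) = 243660690$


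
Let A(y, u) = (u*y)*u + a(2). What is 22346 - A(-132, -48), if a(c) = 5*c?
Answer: 326464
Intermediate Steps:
A(y, u) = 10 + y*u² (A(y, u) = (u*y)*u + 5*2 = y*u² + 10 = 10 + y*u²)
22346 - A(-132, -48) = 22346 - (10 - 132*(-48)²) = 22346 - (10 - 132*2304) = 22346 - (10 - 304128) = 22346 - 1*(-304118) = 22346 + 304118 = 326464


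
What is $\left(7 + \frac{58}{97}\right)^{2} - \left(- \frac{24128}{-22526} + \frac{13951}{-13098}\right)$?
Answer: $\frac{80121478578775}{1388041780566} \approx 57.723$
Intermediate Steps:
$\left(7 + \frac{58}{97}\right)^{2} - \left(- \frac{24128}{-22526} + \frac{13951}{-13098}\right) = \left(7 + 58 \cdot \frac{1}{97}\right)^{2} - \left(\left(-24128\right) \left(- \frac{1}{22526}\right) + 13951 \left(- \frac{1}{13098}\right)\right) = \left(7 + \frac{58}{97}\right)^{2} - \left(\frac{12064}{11263} - \frac{13951}{13098}\right) = \left(\frac{737}{97}\right)^{2} - \frac{884159}{147522774} = \frac{543169}{9409} - \frac{884159}{147522774} = \frac{80121478578775}{1388041780566}$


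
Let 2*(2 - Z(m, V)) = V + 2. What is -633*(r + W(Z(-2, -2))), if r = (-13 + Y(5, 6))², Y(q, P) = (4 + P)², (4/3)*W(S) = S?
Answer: -9584253/2 ≈ -4.7921e+6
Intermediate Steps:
Z(m, V) = 1 - V/2 (Z(m, V) = 2 - (V + 2)/2 = 2 - (2 + V)/2 = 2 + (-1 - V/2) = 1 - V/2)
W(S) = 3*S/4
r = 7569 (r = (-13 + (4 + 6)²)² = (-13 + 10²)² = (-13 + 100)² = 87² = 7569)
-633*(r + W(Z(-2, -2))) = -633*(7569 + 3*(1 - ½*(-2))/4) = -633*(7569 + 3*(1 + 1)/4) = -633*(7569 + (¾)*2) = -633*(7569 + 3/2) = -633*15141/2 = -9584253/2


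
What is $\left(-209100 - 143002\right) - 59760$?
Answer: $-411862$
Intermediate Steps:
$\left(-209100 - 143002\right) - 59760 = -352102 - 59760 = -411862$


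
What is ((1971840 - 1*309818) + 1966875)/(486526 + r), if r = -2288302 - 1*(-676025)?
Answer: -3628897/1125751 ≈ -3.2235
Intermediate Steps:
r = -1612277 (r = -2288302 + 676025 = -1612277)
((1971840 - 1*309818) + 1966875)/(486526 + r) = ((1971840 - 1*309818) + 1966875)/(486526 - 1612277) = ((1971840 - 309818) + 1966875)/(-1125751) = (1662022 + 1966875)*(-1/1125751) = 3628897*(-1/1125751) = -3628897/1125751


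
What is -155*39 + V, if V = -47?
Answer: -6092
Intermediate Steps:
-155*39 + V = -155*39 - 47 = -6045 - 47 = -6092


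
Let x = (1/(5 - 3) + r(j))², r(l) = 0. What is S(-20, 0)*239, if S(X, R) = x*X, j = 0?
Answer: -1195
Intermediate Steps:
x = ¼ (x = (1/(5 - 3) + 0)² = (1/2 + 0)² = (½ + 0)² = (½)² = ¼ ≈ 0.25000)
S(X, R) = X/4
S(-20, 0)*239 = ((¼)*(-20))*239 = -5*239 = -1195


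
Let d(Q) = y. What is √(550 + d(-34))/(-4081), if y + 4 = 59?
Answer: -√5/371 ≈ -0.0060271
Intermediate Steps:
y = 55 (y = -4 + 59 = 55)
d(Q) = 55
√(550 + d(-34))/(-4081) = √(550 + 55)/(-4081) = √605*(-1/4081) = (11*√5)*(-1/4081) = -√5/371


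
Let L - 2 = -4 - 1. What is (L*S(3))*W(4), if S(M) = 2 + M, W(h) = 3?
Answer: -45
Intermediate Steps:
L = -3 (L = 2 + (-4 - 1) = 2 - 5 = -3)
(L*S(3))*W(4) = -3*(2 + 3)*3 = -3*5*3 = -15*3 = -45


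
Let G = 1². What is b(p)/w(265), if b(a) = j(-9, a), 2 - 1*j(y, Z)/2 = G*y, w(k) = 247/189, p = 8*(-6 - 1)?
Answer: 4158/247 ≈ 16.834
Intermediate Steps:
G = 1
p = -56 (p = 8*(-7) = -56)
w(k) = 247/189 (w(k) = 247*(1/189) = 247/189)
j(y, Z) = 4 - 2*y
b(a) = 22 (b(a) = 4 - 2*(-9) = 4 + 18 = 22)
b(p)/w(265) = 22/(247/189) = 22*(189/247) = 4158/247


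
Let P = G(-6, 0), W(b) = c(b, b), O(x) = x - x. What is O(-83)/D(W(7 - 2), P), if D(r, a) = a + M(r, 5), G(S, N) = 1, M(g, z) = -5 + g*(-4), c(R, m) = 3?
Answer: 0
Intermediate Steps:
O(x) = 0
M(g, z) = -5 - 4*g
W(b) = 3
P = 1
D(r, a) = -5 + a - 4*r (D(r, a) = a + (-5 - 4*r) = -5 + a - 4*r)
O(-83)/D(W(7 - 2), P) = 0/(-5 + 1 - 4*3) = 0/(-5 + 1 - 12) = 0/(-16) = 0*(-1/16) = 0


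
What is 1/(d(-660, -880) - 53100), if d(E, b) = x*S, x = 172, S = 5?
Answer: -1/52240 ≈ -1.9142e-5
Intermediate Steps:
d(E, b) = 860 (d(E, b) = 172*5 = 860)
1/(d(-660, -880) - 53100) = 1/(860 - 53100) = 1/(-52240) = -1/52240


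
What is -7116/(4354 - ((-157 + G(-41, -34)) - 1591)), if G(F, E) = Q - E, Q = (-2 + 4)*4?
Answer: -593/505 ≈ -1.1743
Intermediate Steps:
Q = 8 (Q = 2*4 = 8)
G(F, E) = 8 - E
-7116/(4354 - ((-157 + G(-41, -34)) - 1591)) = -7116/(4354 - ((-157 + (8 - 1*(-34))) - 1591)) = -7116/(4354 - ((-157 + (8 + 34)) - 1591)) = -7116/(4354 - ((-157 + 42) - 1591)) = -7116/(4354 - (-115 - 1591)) = -7116/(4354 - 1*(-1706)) = -7116/(4354 + 1706) = -7116/6060 = -7116*1/6060 = -593/505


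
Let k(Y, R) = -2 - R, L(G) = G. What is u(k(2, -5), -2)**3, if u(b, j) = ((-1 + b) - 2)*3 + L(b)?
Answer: 27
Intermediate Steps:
u(b, j) = -9 + 4*b (u(b, j) = ((-1 + b) - 2)*3 + b = (-3 + b)*3 + b = (-9 + 3*b) + b = -9 + 4*b)
u(k(2, -5), -2)**3 = (-9 + 4*(-2 - 1*(-5)))**3 = (-9 + 4*(-2 + 5))**3 = (-9 + 4*3)**3 = (-9 + 12)**3 = 3**3 = 27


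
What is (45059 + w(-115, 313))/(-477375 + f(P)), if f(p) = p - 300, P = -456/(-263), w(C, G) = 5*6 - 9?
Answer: -1693720/17946867 ≈ -0.094374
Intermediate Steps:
w(C, G) = 21 (w(C, G) = 30 - 9 = 21)
P = 456/263 (P = -456*(-1/263) = 456/263 ≈ 1.7338)
f(p) = -300 + p
(45059 + w(-115, 313))/(-477375 + f(P)) = (45059 + 21)/(-477375 + (-300 + 456/263)) = 45080/(-477375 - 78444/263) = 45080/(-125628069/263) = 45080*(-263/125628069) = -1693720/17946867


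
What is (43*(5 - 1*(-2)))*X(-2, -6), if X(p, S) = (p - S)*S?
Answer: -7224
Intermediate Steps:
X(p, S) = S*(p - S)
(43*(5 - 1*(-2)))*X(-2, -6) = (43*(5 - 1*(-2)))*(-6*(-2 - 1*(-6))) = (43*(5 + 2))*(-6*(-2 + 6)) = (43*7)*(-6*4) = 301*(-24) = -7224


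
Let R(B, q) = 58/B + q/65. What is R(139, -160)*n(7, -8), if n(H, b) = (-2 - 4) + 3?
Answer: 11082/1807 ≈ 6.1328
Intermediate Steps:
R(B, q) = 58/B + q/65 (R(B, q) = 58/B + q*(1/65) = 58/B + q/65)
n(H, b) = -3 (n(H, b) = -6 + 3 = -3)
R(139, -160)*n(7, -8) = (58/139 + (1/65)*(-160))*(-3) = (58*(1/139) - 32/13)*(-3) = (58/139 - 32/13)*(-3) = -3694/1807*(-3) = 11082/1807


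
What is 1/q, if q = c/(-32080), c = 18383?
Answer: -32080/18383 ≈ -1.7451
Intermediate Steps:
q = -18383/32080 (q = 18383/(-32080) = 18383*(-1/32080) = -18383/32080 ≈ -0.57304)
1/q = 1/(-18383/32080) = -32080/18383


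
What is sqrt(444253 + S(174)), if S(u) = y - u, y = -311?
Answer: 2*sqrt(110942) ≈ 666.16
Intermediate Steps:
S(u) = -311 - u
sqrt(444253 + S(174)) = sqrt(444253 + (-311 - 1*174)) = sqrt(444253 + (-311 - 174)) = sqrt(444253 - 485) = sqrt(443768) = 2*sqrt(110942)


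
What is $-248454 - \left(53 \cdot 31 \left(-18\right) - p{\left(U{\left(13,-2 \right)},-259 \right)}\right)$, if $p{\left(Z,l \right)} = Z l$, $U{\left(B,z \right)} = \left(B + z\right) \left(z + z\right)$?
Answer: $-207484$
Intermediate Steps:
$U{\left(B,z \right)} = 2 z \left(B + z\right)$ ($U{\left(B,z \right)} = \left(B + z\right) 2 z = 2 z \left(B + z\right)$)
$-248454 - \left(53 \cdot 31 \left(-18\right) - p{\left(U{\left(13,-2 \right)},-259 \right)}\right) = -248454 - \left(53 \cdot 31 \left(-18\right) - 2 \left(-2\right) \left(13 - 2\right) \left(-259\right)\right) = -248454 - \left(1643 \left(-18\right) - 2 \left(-2\right) 11 \left(-259\right)\right) = -248454 - \left(-29574 - \left(-44\right) \left(-259\right)\right) = -248454 - \left(-29574 - 11396\right) = -248454 - -40970 = -248454 + 40970 = -207484$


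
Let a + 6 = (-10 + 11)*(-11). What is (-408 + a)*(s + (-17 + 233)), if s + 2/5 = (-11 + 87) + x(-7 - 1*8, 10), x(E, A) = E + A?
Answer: -121805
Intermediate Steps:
x(E, A) = A + E
a = -17 (a = -6 + (-10 + 11)*(-11) = -6 + 1*(-11) = -6 - 11 = -17)
s = 353/5 (s = -⅖ + ((-11 + 87) + (10 + (-7 - 1*8))) = -⅖ + (76 + (10 + (-7 - 8))) = -⅖ + (76 + (10 - 15)) = -⅖ + (76 - 5) = -⅖ + 71 = 353/5 ≈ 70.600)
(-408 + a)*(s + (-17 + 233)) = (-408 - 17)*(353/5 + (-17 + 233)) = -425*(353/5 + 216) = -425*1433/5 = -121805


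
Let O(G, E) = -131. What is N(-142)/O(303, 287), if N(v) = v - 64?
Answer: 206/131 ≈ 1.5725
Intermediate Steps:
N(v) = -64 + v
N(-142)/O(303, 287) = (-64 - 142)/(-131) = -206*(-1/131) = 206/131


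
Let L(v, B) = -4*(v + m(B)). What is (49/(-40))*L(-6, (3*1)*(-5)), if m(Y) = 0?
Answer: -147/5 ≈ -29.400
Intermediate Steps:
L(v, B) = -4*v (L(v, B) = -4*(v + 0) = -4*v)
(49/(-40))*L(-6, (3*1)*(-5)) = (49/(-40))*(-4*(-6)) = (49*(-1/40))*24 = -49/40*24 = -147/5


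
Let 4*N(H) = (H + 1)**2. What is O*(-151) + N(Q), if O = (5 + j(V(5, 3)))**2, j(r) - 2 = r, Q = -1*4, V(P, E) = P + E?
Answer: -135891/4 ≈ -33973.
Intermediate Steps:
V(P, E) = E + P
Q = -4
j(r) = 2 + r
O = 225 (O = (5 + (2 + (3 + 5)))**2 = (5 + (2 + 8))**2 = (5 + 10)**2 = 15**2 = 225)
N(H) = (1 + H)**2/4 (N(H) = (H + 1)**2/4 = (1 + H)**2/4)
O*(-151) + N(Q) = 225*(-151) + (1 - 4)**2/4 = -33975 + (1/4)*(-3)**2 = -33975 + (1/4)*9 = -33975 + 9/4 = -135891/4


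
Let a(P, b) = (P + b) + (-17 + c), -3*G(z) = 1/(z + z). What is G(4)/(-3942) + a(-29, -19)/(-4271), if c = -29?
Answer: 8897423/404070768 ≈ 0.022019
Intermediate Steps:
G(z) = -1/(6*z) (G(z) = -1/(3*(z + z)) = -1/(2*z)/3 = -1/(6*z))
a(P, b) = -46 + P + b (a(P, b) = (P + b) + (-17 - 29) = (P + b) - 46 = -46 + P + b)
G(4)/(-3942) + a(-29, -19)/(-4271) = -⅙/4/(-3942) + (-46 - 29 - 19)/(-4271) = -⅙*¼*(-1/3942) - 94*(-1/4271) = -1/24*(-1/3942) + 94/4271 = 1/94608 + 94/4271 = 8897423/404070768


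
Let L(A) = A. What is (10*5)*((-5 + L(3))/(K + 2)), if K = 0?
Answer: -50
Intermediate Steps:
(10*5)*((-5 + L(3))/(K + 2)) = (10*5)*((-5 + 3)/(0 + 2)) = 50*(-2/2) = 50*(-2*½) = 50*(-1) = -50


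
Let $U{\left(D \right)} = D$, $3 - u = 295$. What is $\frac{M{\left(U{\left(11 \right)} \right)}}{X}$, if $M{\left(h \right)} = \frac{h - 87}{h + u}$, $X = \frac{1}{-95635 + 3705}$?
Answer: $- \frac{6986680}{281} \approx -24864.0$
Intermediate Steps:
$u = -292$ ($u = 3 - 295 = -292$)
$X = - \frac{1}{91930}$ ($X = \frac{1}{-91930} = - \frac{1}{91930} \approx -1.0878 \cdot 10^{-5}$)
$M{\left(h \right)} = \frac{-87 + h}{-292 + h}$ ($M{\left(h \right)} = \frac{h - 87}{h - 292} = \frac{-87 + h}{-292 + h}$)
$\frac{M{\left(U{\left(11 \right)} \right)}}{X} = \frac{\frac{1}{-292 + 11} \left(-87 + 11\right)}{- \frac{1}{91930}} = \frac{1}{-281} \left(-76\right) \left(-91930\right) = \left(- \frac{1}{281}\right) \left(-76\right) \left(-91930\right) = \frac{76}{281} \left(-91930\right) = - \frac{6986680}{281}$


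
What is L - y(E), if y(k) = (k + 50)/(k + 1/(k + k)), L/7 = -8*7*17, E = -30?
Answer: -12000664/1801 ≈ -6663.3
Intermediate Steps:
L = -6664 (L = 7*(-8*7*17) = 7*(-56*17) = 7*(-952) = -6664)
y(k) = (50 + k)/(k + 1/(2*k))
L - y(E) = -6664 - 2*(-30)*(50 - 30)/(1 + 2*(-30)²) = -6664 - 2*(-30)*20/(1 + 2*900) = -6664 - 2*(-30)*20/(1 + 1800) = -6664 - 2*(-30)*20/1801 = -6664 - 1*(-1200/1801) = -6664 + 1200/1801 = -12000664/1801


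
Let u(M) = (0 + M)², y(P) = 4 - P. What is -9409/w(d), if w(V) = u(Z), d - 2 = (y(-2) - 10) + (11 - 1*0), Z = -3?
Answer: -9409/9 ≈ -1045.4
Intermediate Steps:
u(M) = M²
d = 9 (d = 2 + (((4 - 1*(-2)) - 10) + (11 - 1*0)) = 2 + (((4 + 2) - 10) + (11 + 0)) = 2 + ((6 - 10) + 11) = 2 + (-4 + 11) = 2 + 7 = 9)
w(V) = 9 (w(V) = (-3)² = 9)
-9409/w(d) = -9409/9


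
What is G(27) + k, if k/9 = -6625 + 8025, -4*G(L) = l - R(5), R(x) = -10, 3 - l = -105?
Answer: 25141/2 ≈ 12571.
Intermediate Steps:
l = 108 (l = 3 - 1*(-105) = 3 + 105 = 108)
G(L) = -59/2 (G(L) = -(108 - 1*(-10))/4 = -(108 + 10)/4 = -1/4*118 = -59/2)
k = 12600 (k = 9*(-6625 + 8025) = 9*1400 = 12600)
G(27) + k = -59/2 + 12600 = 25141/2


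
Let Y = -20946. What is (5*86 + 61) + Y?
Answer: -20455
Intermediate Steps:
(5*86 + 61) + Y = (5*86 + 61) - 20946 = (430 + 61) - 20946 = 491 - 20946 = -20455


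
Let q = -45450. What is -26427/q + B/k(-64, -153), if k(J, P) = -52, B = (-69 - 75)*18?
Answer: 9931717/196950 ≈ 50.428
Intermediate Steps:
B = -2592 (B = -144*18 = -2592)
-26427/q + B/k(-64, -153) = -26427/(-45450) - 2592/(-52) = -26427*(-1/45450) - 2592*(-1/52) = 8809/15150 + 648/13 = 9931717/196950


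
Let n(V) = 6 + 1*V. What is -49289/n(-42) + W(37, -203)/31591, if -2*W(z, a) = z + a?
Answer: 1557091787/1137276 ≈ 1369.1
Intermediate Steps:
n(V) = 6 + V
W(z, a) = -a/2 - z/2 (W(z, a) = -(z + a)/2 = -(a + z)/2 = -a/2 - z/2)
-49289/n(-42) + W(37, -203)/31591 = -49289/(6 - 42) + (-½*(-203) - ½*37)/31591 = -49289/(-36) + (203/2 - 37/2)*(1/31591) = -49289*(-1/36) + 83*(1/31591) = 49289/36 + 83/31591 = 1557091787/1137276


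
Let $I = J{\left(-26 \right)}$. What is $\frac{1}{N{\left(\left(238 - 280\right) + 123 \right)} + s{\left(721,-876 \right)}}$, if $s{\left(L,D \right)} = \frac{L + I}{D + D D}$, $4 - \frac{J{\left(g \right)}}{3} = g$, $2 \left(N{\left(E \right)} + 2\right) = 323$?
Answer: $\frac{766500}{122257561} \approx 0.0062696$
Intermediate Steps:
$N{\left(E \right)} = \frac{319}{2}$ ($N{\left(E \right)} = -2 + \frac{1}{2} \cdot 323 = -2 + \frac{323}{2} = \frac{319}{2}$)
$J{\left(g \right)} = 12 - 3 g$
$I = 90$ ($I = 12 - -78 = 12 + 78 = 90$)
$s{\left(L,D \right)} = \frac{90 + L}{D + D^{2}}$ ($s{\left(L,D \right)} = \frac{L + 90}{D + D D} = \frac{90 + L}{D + D^{2}}$)
$\frac{1}{N{\left(\left(238 - 280\right) + 123 \right)} + s{\left(721,-876 \right)}} = \frac{1}{\frac{319}{2} + \frac{90 + 721}{\left(-876\right) \left(1 - 876\right)}} = \frac{1}{\frac{319}{2} - \frac{1}{876} \frac{1}{-875} \cdot 811} = \frac{1}{\frac{319}{2} - \left(- \frac{1}{766500}\right) 811} = \frac{1}{\frac{319}{2} + \frac{811}{766500}} = \frac{1}{\frac{122257561}{766500}} = \frac{766500}{122257561}$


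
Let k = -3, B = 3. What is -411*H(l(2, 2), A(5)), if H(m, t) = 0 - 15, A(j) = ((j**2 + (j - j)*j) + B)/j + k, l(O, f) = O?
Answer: 6165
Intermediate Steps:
A(j) = -3 + (3 + j**2)/j (A(j) = ((j**2 + (j - j)*j) + 3)/j - 3 = ((j**2 + 0*j) + 3)/j - 3 = ((j**2 + 0) + 3)/j - 3 = (j**2 + 3)/j - 3 = (3 + j**2)/j - 3 = -3 + (3 + j**2)/j)
H(m, t) = -15
-411*H(l(2, 2), A(5)) = -411*(-15) = 6165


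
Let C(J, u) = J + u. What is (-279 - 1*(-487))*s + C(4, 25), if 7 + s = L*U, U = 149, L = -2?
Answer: -63411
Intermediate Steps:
s = -305 (s = -7 - 2*149 = -7 - 298 = -305)
(-279 - 1*(-487))*s + C(4, 25) = (-279 - 1*(-487))*(-305) + (4 + 25) = (-279 + 487)*(-305) + 29 = 208*(-305) + 29 = -63440 + 29 = -63411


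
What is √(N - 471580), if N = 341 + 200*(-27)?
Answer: I*√476639 ≈ 690.39*I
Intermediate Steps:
N = -5059 (N = 341 - 5400 = -5059)
√(N - 471580) = √(-5059 - 471580) = √(-476639) = I*√476639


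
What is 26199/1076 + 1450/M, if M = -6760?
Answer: 2194313/90922 ≈ 24.134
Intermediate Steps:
26199/1076 + 1450/M = 26199/1076 + 1450/(-6760) = 26199*(1/1076) + 1450*(-1/6760) = 26199/1076 - 145/676 = 2194313/90922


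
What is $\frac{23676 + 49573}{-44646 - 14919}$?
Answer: $- \frac{6659}{5415} \approx -1.2297$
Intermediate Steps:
$\frac{23676 + 49573}{-44646 - 14919} = \frac{73249}{-44646 + \left(-21475 + 6556\right)} = \frac{73249}{-44646 - 14919} = \frac{73249}{-59565} = 73249 \left(- \frac{1}{59565}\right) = - \frac{6659}{5415}$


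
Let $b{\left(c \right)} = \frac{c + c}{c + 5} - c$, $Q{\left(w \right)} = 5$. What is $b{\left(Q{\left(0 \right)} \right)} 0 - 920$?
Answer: $-920$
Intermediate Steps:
$b{\left(c \right)} = - c + \frac{2 c}{5 + c}$ ($b{\left(c \right)} = \frac{2 c}{5 + c} - c = - c + \frac{2 c}{5 + c}$)
$b{\left(Q{\left(0 \right)} \right)} 0 - 920 = \left(-1\right) 5 \frac{1}{5 + 5} \left(3 + 5\right) 0 - 920 = \left(-1\right) 5 \cdot \frac{1}{10} \cdot 8 \cdot 0 - 920 = \left(-4\right) 0 - 920 = 0 - 920 = -920$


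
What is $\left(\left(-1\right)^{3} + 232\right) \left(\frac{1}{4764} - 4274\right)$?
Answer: $- \frac{1567822795}{1588} \approx -9.8729 \cdot 10^{5}$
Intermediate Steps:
$\left(\left(-1\right)^{3} + 232\right) \left(\frac{1}{4764} - 4274\right) = \left(-1 + 232\right) \left(\frac{1}{4764} - 4274\right) = 231 \left(- \frac{20361335}{4764}\right) = - \frac{1567822795}{1588}$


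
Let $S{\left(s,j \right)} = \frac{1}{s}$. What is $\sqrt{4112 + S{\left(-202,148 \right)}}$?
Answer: $\frac{\sqrt{167785846}}{202} \approx 64.125$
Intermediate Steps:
$\sqrt{4112 + S{\left(-202,148 \right)}} = \sqrt{4112 + \frac{1}{-202}} = \sqrt{4112 - \frac{1}{202}} = \sqrt{\frac{830623}{202}} = \frac{\sqrt{167785846}}{202}$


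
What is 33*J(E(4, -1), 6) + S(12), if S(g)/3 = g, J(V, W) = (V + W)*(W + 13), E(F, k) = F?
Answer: 6306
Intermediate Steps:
J(V, W) = (13 + W)*(V + W) (J(V, W) = (V + W)*(13 + W) = (13 + W)*(V + W))
S(g) = 3*g
33*J(E(4, -1), 6) + S(12) = 33*(6**2 + 13*4 + 13*6 + 4*6) + 3*12 = 33*(36 + 52 + 78 + 24) + 36 = 33*190 + 36 = 6270 + 36 = 6306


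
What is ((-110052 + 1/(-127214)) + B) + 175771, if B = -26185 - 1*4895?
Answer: 4406565745/127214 ≈ 34639.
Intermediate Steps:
B = -31080 (B = -26185 - 4895 = -31080)
((-110052 + 1/(-127214)) + B) + 175771 = ((-110052 + 1/(-127214)) - 31080) + 175771 = ((-110052 - 1/127214) - 31080) + 175771 = (-14000155129/127214 - 31080) + 175771 = -17953966249/127214 + 175771 = 4406565745/127214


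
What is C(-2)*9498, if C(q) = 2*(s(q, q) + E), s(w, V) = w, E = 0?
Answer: -37992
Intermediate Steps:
C(q) = 2*q (C(q) = 2*(q + 0) = 2*q)
C(-2)*9498 = (2*(-2))*9498 = -4*9498 = -37992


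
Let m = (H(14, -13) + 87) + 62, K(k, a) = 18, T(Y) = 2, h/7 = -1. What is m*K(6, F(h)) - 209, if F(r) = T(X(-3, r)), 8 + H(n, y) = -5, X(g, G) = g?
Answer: 2239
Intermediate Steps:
h = -7 (h = 7*(-1) = -7)
H(n, y) = -13 (H(n, y) = -8 - 5 = -13)
F(r) = 2
m = 136 (m = (-13 + 87) + 62 = 74 + 62 = 136)
m*K(6, F(h)) - 209 = 136*18 - 209 = 2448 - 209 = 2239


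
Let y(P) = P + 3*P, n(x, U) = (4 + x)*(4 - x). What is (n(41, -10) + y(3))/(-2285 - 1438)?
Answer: 551/1241 ≈ 0.44400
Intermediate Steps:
y(P) = 4*P
(n(41, -10) + y(3))/(-2285 - 1438) = ((16 - 1*41**2) + 4*3)/(-2285 - 1438) = ((16 - 1*1681) + 12)/(-3723) = ((16 - 1681) + 12)*(-1/3723) = (-1665 + 12)*(-1/3723) = -1653*(-1/3723) = 551/1241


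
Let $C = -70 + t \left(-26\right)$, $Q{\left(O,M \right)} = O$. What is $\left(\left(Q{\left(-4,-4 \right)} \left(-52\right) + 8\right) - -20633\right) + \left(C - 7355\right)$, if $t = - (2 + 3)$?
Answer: $13554$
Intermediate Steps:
$t = -5$ ($t = \left(-1\right) 5 = -5$)
$C = 60$ ($C = -70 - -130 = -70 + 130 = 60$)
$\left(\left(Q{\left(-4,-4 \right)} \left(-52\right) + 8\right) - -20633\right) + \left(C - 7355\right) = \left(\left(\left(-4\right) \left(-52\right) + 8\right) - -20633\right) + \left(60 - 7355\right) = \left(\left(208 + 8\right) + 20633\right) + \left(60 - 7355\right) = \left(216 + 20633\right) - 7295 = 20849 - 7295 = 13554$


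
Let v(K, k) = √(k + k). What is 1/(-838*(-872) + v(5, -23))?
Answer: 365368/266987550871 - I*√46/533975101742 ≈ 1.3685e-6 - 1.2702e-11*I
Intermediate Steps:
v(K, k) = √2*√k (v(K, k) = √(2*k) = √2*√k)
1/(-838*(-872) + v(5, -23)) = 1/(-838*(-872) + √2*√(-23)) = 1/(730736 + √2*(I*√23)) = 1/(730736 + I*√46)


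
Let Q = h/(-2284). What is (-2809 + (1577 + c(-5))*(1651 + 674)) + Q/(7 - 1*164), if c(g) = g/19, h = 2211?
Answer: 24957358723661/6813172 ≈ 3.6631e+6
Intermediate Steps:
Q = -2211/2284 (Q = 2211/(-2284) = 2211*(-1/2284) = -2211/2284 ≈ -0.96804)
c(g) = g/19 (c(g) = g*(1/19) = g/19)
(-2809 + (1577 + c(-5))*(1651 + 674)) + Q/(7 - 1*164) = (-2809 + (1577 + (1/19)*(-5))*(1651 + 674)) - 2211/(2284*(7 - 1*164)) = (-2809 + (1577 - 5/19)*2325) - 2211/(2284*(7 - 164)) = (-2809 + (29958/19)*2325) - 2211/2284/(-157) = (-2809 + 69652350/19) - 2211/2284*(-1/157) = 69598979/19 + 2211/358588 = 24957358723661/6813172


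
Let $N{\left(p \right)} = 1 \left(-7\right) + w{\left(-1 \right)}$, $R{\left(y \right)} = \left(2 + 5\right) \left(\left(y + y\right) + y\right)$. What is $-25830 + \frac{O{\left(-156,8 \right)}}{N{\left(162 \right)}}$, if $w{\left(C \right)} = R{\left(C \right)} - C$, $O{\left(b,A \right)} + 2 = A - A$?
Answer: $- \frac{697408}{27} \approx -25830.0$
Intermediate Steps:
$O{\left(b,A \right)} = -2$ ($O{\left(b,A \right)} = -2 + \left(A - A\right) = -2 + 0 = -2$)
$R{\left(y \right)} = 21 y$ ($R{\left(y \right)} = 7 \left(2 y + y\right) = 7 \cdot 3 y = 21 y$)
$w{\left(C \right)} = 20 C$ ($w{\left(C \right)} = 21 C - C = 20 C$)
$N{\left(p \right)} = -27$ ($N{\left(p \right)} = 1 \left(-7\right) + 20 \left(-1\right) = -7 - 20 = -27$)
$-25830 + \frac{O{\left(-156,8 \right)}}{N{\left(162 \right)}} = -25830 - \frac{2}{-27} = -25830 - - \frac{2}{27} = -25830 + \frac{2}{27} = - \frac{697408}{27}$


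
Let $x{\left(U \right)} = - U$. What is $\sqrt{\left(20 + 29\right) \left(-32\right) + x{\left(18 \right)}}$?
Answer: $i \sqrt{1586} \approx 39.825 i$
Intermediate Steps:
$\sqrt{\left(20 + 29\right) \left(-32\right) + x{\left(18 \right)}} = \sqrt{\left(20 + 29\right) \left(-32\right) - 18} = \sqrt{49 \left(-32\right) - 18} = \sqrt{-1568 - 18} = \sqrt{-1586} = i \sqrt{1586}$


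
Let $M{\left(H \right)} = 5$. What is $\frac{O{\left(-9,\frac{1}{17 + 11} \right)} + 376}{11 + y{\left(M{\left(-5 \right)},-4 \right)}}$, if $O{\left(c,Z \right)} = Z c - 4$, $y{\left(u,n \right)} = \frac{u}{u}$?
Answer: $\frac{3469}{112} \approx 30.973$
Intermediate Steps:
$y{\left(u,n \right)} = 1$
$O{\left(c,Z \right)} = -4 + Z c$
$\frac{O{\left(-9,\frac{1}{17 + 11} \right)} + 376}{11 + y{\left(M{\left(-5 \right)},-4 \right)}} = \frac{\left(-4 + \frac{1}{17 + 11} \left(-9\right)\right) + 376}{11 + 1} = \frac{\left(-4 + \frac{1}{28} \left(-9\right)\right) + 376}{12} = \left(\left(-4 + \frac{1}{28} \left(-9\right)\right) + 376\right) \frac{1}{12} = \left(\left(-4 - \frac{9}{28}\right) + 376\right) \frac{1}{12} = \left(- \frac{121}{28} + 376\right) \frac{1}{12} = \frac{10407}{28} \cdot \frac{1}{12} = \frac{3469}{112}$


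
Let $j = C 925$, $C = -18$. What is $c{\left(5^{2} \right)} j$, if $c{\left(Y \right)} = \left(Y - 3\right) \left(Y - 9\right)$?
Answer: $-5860800$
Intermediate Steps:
$c{\left(Y \right)} = \left(-9 + Y\right) \left(-3 + Y\right)$ ($c{\left(Y \right)} = \left(-3 + Y\right) \left(-9 + Y\right) = \left(-9 + Y\right) \left(-3 + Y\right)$)
$j = -16650$ ($j = \left(-18\right) 925 = -16650$)
$c{\left(5^{2} \right)} j = \left(27 + \left(5^{2}\right)^{2} - 12 \cdot 5^{2}\right) \left(-16650\right) = \left(27 + 25^{2} - 300\right) \left(-16650\right) = \left(27 + 625 - 300\right) \left(-16650\right) = 352 \left(-16650\right) = -5860800$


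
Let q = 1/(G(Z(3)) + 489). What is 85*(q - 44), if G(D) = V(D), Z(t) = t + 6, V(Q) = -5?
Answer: -1810075/484 ≈ -3739.8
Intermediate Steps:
Z(t) = 6 + t
G(D) = -5
q = 1/484 (q = 1/(-5 + 489) = 1/484 ≈ 0.0020661)
85*(q - 44) = 85*(1/484 - 44) = 85*(-21295/484) = -1810075/484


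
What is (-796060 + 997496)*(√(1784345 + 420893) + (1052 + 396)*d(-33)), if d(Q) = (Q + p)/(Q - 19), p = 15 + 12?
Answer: 437518992/13 + 201436*√2205238 ≈ 3.3279e+8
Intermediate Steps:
p = 27
d(Q) = (27 + Q)/(-19 + Q) (d(Q) = (Q + 27)/(Q - 19) = (27 + Q)/(-19 + Q))
(-796060 + 997496)*(√(1784345 + 420893) + (1052 + 396)*d(-33)) = (-796060 + 997496)*(√(1784345 + 420893) + (1052 + 396)*((27 - 33)/(-19 - 33))) = 201436*(√2205238 + 1448*(-6/(-52))) = 201436*(√2205238 + 1448*(-1/52*(-6))) = 201436*(√2205238 + 1448*(3/26)) = 201436*(√2205238 + 2172/13) = 201436*(2172/13 + √2205238) = 437518992/13 + 201436*√2205238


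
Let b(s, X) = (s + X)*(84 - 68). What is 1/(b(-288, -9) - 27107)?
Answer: -1/31859 ≈ -3.1388e-5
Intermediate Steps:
b(s, X) = 16*X + 16*s (b(s, X) = (X + s)*16 = 16*X + 16*s)
1/(b(-288, -9) - 27107) = 1/((16*(-9) + 16*(-288)) - 27107) = 1/((-144 - 4608) - 27107) = 1/(-4752 - 27107) = 1/(-31859) = -1/31859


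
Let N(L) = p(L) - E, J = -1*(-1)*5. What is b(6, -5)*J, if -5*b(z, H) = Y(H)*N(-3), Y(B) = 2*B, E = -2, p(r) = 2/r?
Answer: 40/3 ≈ 13.333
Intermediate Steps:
J = 5 (J = 1*5 = 5)
N(L) = 2 + 2/L (N(L) = 2/L - 1*(-2) = 2/L + 2 = 2 + 2/L)
b(z, H) = -8*H/15 (b(z, H) = -2*H*(2 + 2/(-3))/5 = -2*H*(2 + 2*(-⅓))/5 = -2*H*(2 - ⅔)/5 = -2*H*4/(5*3) = -8*H/15)
b(6, -5)*J = -8/15*(-5)*5 = (8/3)*5 = 40/3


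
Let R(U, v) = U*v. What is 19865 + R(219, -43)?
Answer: 10448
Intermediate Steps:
19865 + R(219, -43) = 19865 + 219*(-43) = 19865 - 9417 = 10448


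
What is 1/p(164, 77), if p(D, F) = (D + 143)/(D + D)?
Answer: 328/307 ≈ 1.0684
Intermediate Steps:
p(D, F) = (143 + D)/(2*D) (p(D, F) = (143 + D)/((2*D)) = (143 + D)*(1/(2*D)) = (143 + D)/(2*D))
1/p(164, 77) = 1/((1/2)*(143 + 164)/164) = 1/((1/2)*(1/164)*307) = 1/(307/328) = 328/307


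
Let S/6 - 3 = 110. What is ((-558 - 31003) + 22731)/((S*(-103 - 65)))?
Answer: 4415/56952 ≈ 0.077521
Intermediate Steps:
S = 678 (S = 18 + 6*110 = 18 + 660 = 678)
((-558 - 31003) + 22731)/((S*(-103 - 65))) = ((-558 - 31003) + 22731)/((678*(-103 - 65))) = (-31561 + 22731)/((678*(-168))) = -8830/(-113904) = -8830*(-1/113904) = 4415/56952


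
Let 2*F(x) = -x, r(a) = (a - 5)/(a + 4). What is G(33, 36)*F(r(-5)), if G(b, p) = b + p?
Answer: -345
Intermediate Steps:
r(a) = (-5 + a)/(4 + a)
F(x) = -x/2 (F(x) = (-x)/2 = -x/2)
G(33, 36)*F(r(-5)) = (33 + 36)*(-(-5 - 5)/(2*(4 - 5))) = 69*(-(-10)/(2*(-1))) = 69*(-(-1)*(-10)/2) = 69*(-½*10) = 69*(-5) = -345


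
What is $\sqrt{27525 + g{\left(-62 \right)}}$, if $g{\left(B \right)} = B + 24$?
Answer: $\sqrt{27487} \approx 165.79$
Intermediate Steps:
$g{\left(B \right)} = 24 + B$
$\sqrt{27525 + g{\left(-62 \right)}} = \sqrt{27525 + \left(24 - 62\right)} = \sqrt{27525 - 38} = \sqrt{27487}$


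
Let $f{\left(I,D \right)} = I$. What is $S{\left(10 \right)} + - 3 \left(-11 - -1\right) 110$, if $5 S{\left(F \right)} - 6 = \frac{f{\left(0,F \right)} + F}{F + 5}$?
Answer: $\frac{9904}{3} \approx 3301.3$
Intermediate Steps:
$S{\left(F \right)} = \frac{6}{5} + \frac{F}{5 \left(5 + F\right)}$ ($S{\left(F \right)} = \frac{6}{5} + \frac{\left(0 + F\right) \frac{1}{F + 5}}{5} = \frac{6}{5} + \frac{F \frac{1}{5 + F}}{5} = \frac{6}{5} + \frac{F}{5 \left(5 + F\right)}$)
$S{\left(10 \right)} + - 3 \left(-11 - -1\right) 110 = \frac{30 + 7 \cdot 10}{5 \left(5 + 10\right)} + - 3 \left(-11 - -1\right) 110 = \frac{30 + 70}{5 \cdot 15} + - 3 \left(-11 + 1\right) 110 = \frac{1}{5} \cdot \frac{1}{15} \cdot 100 + \left(-3\right) \left(-10\right) 110 = \frac{4}{3} + 30 \cdot 110 = \frac{4}{3} + 3300 = \frac{9904}{3}$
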